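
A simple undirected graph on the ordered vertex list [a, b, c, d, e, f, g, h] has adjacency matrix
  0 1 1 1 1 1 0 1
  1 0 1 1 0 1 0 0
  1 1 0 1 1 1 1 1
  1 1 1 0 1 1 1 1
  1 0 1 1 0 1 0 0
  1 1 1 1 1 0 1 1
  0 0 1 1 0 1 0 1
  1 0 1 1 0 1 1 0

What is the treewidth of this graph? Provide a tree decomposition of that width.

Every bag has size at most 5, so the width is 5 − 1 = 4 and tw(G) ≤ 4. On the other hand G contains the 5-clique {c, d, f, g, h}. A clique must lie in a single bag of any decomposition, so no decomposition can have width below 4. The upper and lower bounds meet at 4, so that is the treewidth.

Treewidth 4.
One such decomposition:
Bags: B1 = {a, c, d, e, f}  B2 = {a, b, c, d, f}  B3 = {a, c, d, f, h}  B4 = {c, d, f, g, h}
Tree: B1–B2, B1–B3, B3–B4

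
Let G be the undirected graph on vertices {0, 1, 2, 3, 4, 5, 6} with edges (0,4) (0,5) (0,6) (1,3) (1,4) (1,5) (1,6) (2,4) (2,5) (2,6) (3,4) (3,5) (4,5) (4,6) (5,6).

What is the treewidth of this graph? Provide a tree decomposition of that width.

Treewidth 3.
Bags: B1 = {1, 3, 4, 5}  B2 = {1, 4, 5, 6}  B3 = {2, 4, 5, 6}  B4 = {0, 4, 5, 6}
Tree: B1–B2, B2–B3, B3–B4

Each bag holds 4 vertices, so the decomposition has width 3, which upper-bounds the treewidth. For the lower bound, the 4 vertices {1, 3, 4, 5} are pairwise adjacent, and any tree decomposition puts a clique entirely inside one bag — forcing width ≥ 3. The upper and lower bounds meet at 3, so that is the treewidth.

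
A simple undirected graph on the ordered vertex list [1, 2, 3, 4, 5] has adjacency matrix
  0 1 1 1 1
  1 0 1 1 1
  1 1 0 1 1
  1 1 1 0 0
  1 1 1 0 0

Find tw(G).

A width-3 tree decomposition is:
Bags: B1 = {1, 2, 3, 5}  B2 = {1, 2, 3, 4}
Tree: B1–B2
Each bag holds 4 vertices, so the decomposition has width 3, which upper-bounds the treewidth. On the other hand G contains the 4-clique {1, 2, 3, 4}. A clique must lie in a single bag of any decomposition, so no decomposition can have width below 3. Therefore the treewidth is 3.

3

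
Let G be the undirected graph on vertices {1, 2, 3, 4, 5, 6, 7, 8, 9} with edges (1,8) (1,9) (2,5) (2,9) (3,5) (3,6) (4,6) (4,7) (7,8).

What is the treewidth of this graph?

2

A width-2 tree decomposition is:
Bags: B1 = {1, 7, 8}  B2 = {1, 4, 7}  B3 = {1, 4, 6}  B4 = {1, 3, 6}  B5 = {1, 3, 5}  B6 = {1, 2, 5}  B7 = {1, 2, 9}
Tree: B1–B2, B2–B3, B3–B4, B4–B5, B5–B6, B6–B7
Every bag has size at most 3, so the width is 3 − 1 = 2 and tw(G) ≤ 2. Since 1–8–7–4–6–3–5–2–9–1 is a cycle in G, G is not acyclic. Forests are exactly the graphs of treewidth ≤ 1, so tw(G) ≥ 2. The upper and lower bounds meet at 2, so that is the treewidth.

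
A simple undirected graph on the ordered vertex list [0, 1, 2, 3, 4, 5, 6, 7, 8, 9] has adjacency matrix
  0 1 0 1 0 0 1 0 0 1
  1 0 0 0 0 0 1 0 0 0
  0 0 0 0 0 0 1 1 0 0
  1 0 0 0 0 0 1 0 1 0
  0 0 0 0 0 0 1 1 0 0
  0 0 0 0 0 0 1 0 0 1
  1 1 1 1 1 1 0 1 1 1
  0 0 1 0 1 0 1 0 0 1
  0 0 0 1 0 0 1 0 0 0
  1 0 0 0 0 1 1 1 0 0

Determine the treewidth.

A width-2 tree decomposition is:
Bags: B1 = {0, 1, 6}  B2 = {0, 3, 6}  B3 = {0, 6, 9}  B4 = {3, 6, 8}  B5 = {6, 7, 9}  B6 = {2, 6, 7}  B7 = {5, 6, 9}  B8 = {4, 6, 7}
Tree: B1–B2, B1–B3, B2–B4, B3–B5, B5–B6, B5–B7, B5–B8
Every bag has size at most 3, so the width is 3 − 1 = 2 and tw(G) ≤ 2. For the lower bound, the 3 vertices {0, 1, 6} are pairwise adjacent, and any tree decomposition puts a clique entirely inside one bag — forcing width ≥ 2. The upper and lower bounds meet at 2, so that is the treewidth.

2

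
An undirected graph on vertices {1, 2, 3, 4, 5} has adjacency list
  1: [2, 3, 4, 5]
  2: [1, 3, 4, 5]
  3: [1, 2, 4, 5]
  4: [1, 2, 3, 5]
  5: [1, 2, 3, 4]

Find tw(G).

A width-4 tree decomposition is:
Bags: B1 = {1, 2, 3, 4, 5}
Tree: (single bag)
With just one bag of size 5, the width is 5 − 1 = 4, so tw(G) ≤ 4. Conversely, {1, 2, 3, 4, 5} is a clique of size 5, and the vertices of any clique must share a bag in every tree decomposition; so some bag has ≥ 5 vertices and tw(G) ≥ 4. Therefore the treewidth is 4.

4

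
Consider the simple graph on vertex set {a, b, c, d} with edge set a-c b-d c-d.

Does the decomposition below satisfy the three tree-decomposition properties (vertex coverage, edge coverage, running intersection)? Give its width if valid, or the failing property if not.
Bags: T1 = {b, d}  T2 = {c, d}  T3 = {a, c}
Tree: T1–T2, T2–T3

Yes; width 1.

Vertex coverage: the bags together contain {a, b, c, d}, the full vertex set. Edge coverage: each edge of G has both endpoints in at least one bag. Running intersection: for every vertex, the bags containing it form a connected subtree. All three properties hold, so this is a valid tree decomposition of width max|bag| − 1 = 1, and hence tw(G) ≤ 1.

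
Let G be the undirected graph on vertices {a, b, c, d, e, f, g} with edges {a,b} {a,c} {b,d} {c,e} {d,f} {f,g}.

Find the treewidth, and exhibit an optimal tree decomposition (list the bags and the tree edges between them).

Treewidth 1.
Bags: B1 = {f, g}  B2 = {d, f}  B3 = {b, d}  B4 = {a, b}  B5 = {a, c}  B6 = {c, e}
Tree: B1–B2, B2–B3, B3–B4, B4–B5, B5–B6

Each bag holds 2 vertices, so the decomposition has width 1, which upper-bounds the treewidth. Any graph with an edge has treewidth ≥ 1, and G has the edge g–f. Therefore the treewidth is 1.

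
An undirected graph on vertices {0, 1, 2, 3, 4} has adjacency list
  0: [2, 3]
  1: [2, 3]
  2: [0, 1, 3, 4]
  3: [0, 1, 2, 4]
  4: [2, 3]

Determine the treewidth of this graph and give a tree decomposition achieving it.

Every bag has size at most 3, so the width is 3 − 1 = 2 and tw(G) ≤ 2. On the other hand G contains the 3-clique {0, 2, 3}. A clique must lie in a single bag of any decomposition, so no decomposition can have width below 2. Therefore the treewidth is 2.

Treewidth 2.
One optimal decomposition is:
Bags: B1 = {0, 2, 3}  B2 = {1, 2, 3}  B3 = {2, 3, 4}
Tree: B1–B2, B2–B3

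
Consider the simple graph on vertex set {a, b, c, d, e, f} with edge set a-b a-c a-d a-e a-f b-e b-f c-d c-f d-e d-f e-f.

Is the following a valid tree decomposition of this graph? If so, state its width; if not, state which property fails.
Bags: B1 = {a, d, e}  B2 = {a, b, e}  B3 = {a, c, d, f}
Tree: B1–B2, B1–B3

A tree decomposition must satisfy three properties: every vertex lies in some bag; for every edge, both endpoints lie together in some bag; and for every vertex, the bags containing it form a connected subtree. Here edge (f,e) lies in no bag, so the decomposition is invalid.

No — edge (f,e) lies in no bag.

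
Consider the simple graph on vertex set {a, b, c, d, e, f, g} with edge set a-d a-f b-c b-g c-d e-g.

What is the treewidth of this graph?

A width-1 tree decomposition is:
Bags: B1 = {e, g}  B2 = {b, g}  B3 = {b, c}  B4 = {c, d}  B5 = {a, d}  B6 = {a, f}
Tree: B1–B2, B2–B3, B3–B4, B4–B5, B5–B6
Each bag holds 2 vertices, so the decomposition has width 1, which upper-bounds the treewidth. Since G has at least one edge (e.g. e–g), it is not an edgeless graph, so tw(G) ≥ 1. Combining the bounds, tw(G) = 1.

1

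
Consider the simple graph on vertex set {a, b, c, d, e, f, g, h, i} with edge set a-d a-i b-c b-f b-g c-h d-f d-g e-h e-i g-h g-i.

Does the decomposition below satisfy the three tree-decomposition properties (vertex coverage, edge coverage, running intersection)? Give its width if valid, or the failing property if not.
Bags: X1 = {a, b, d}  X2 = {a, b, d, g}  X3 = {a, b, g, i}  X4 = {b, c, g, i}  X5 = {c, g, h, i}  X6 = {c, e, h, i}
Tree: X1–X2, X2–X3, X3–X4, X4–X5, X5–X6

No — vertex f appears in no bag.

A tree decomposition must satisfy three properties: every vertex lies in some bag; for every edge, both endpoints lie together in some bag; and for every vertex, the bags containing it form a connected subtree. Here vertex f appears in no bag, so the decomposition is invalid.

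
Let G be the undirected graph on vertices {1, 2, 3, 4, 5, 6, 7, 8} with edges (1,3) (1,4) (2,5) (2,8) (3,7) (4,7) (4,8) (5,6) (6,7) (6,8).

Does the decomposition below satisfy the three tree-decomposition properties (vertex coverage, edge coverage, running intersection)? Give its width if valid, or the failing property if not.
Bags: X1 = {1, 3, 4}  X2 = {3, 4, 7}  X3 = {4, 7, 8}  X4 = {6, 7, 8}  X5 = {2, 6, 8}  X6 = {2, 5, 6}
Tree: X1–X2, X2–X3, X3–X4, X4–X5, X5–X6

Checking the three conditions: (i) the bags cover all of {1, 2, 3, 4, 5, 6, 7, 8}; (ii) for each edge, some bag contains both endpoints; (iii) the bags containing any fixed vertex form a subtree. All hold, so the decomposition is valid with width 3 − 1 = 2.

Yes; width 2.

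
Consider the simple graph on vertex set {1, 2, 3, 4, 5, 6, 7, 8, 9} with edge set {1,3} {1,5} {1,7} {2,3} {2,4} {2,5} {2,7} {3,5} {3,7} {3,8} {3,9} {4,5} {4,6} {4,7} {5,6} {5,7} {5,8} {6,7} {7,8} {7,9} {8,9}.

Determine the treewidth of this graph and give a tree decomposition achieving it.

The largest bag has 4 vertices, giving width 3; this decomposition certifies tw(G) ≤ 3. Conversely, {3, 7, 8, 9} is a clique of size 4, and the vertices of any clique must share a bag in every tree decomposition; so some bag has ≥ 4 vertices and tw(G) ≥ 3. The upper and lower bounds meet at 3, so that is the treewidth.

Treewidth 3.
One optimal decomposition is:
Bags: B1 = {3, 5, 7, 8}  B2 = {2, 3, 5, 7}  B3 = {3, 7, 8, 9}  B4 = {2, 4, 5, 7}  B5 = {4, 5, 6, 7}  B6 = {1, 3, 5, 7}
Tree: B1–B2, B1–B3, B2–B4, B4–B5, B2–B6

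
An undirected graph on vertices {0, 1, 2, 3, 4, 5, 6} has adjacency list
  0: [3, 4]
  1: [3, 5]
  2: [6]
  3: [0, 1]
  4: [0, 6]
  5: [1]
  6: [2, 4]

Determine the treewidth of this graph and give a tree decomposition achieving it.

Every bag has size at most 2, so the width is 2 − 1 = 1 and tw(G) ≤ 1. G has an edge, so its treewidth is at least 1. Combining the bounds, tw(G) = 1.

Treewidth 1.
One such decomposition:
Bags: B1 = {2, 6}  B2 = {4, 6}  B3 = {0, 4}  B4 = {0, 3}  B5 = {1, 3}  B6 = {1, 5}
Tree: B1–B2, B2–B3, B3–B4, B4–B5, B5–B6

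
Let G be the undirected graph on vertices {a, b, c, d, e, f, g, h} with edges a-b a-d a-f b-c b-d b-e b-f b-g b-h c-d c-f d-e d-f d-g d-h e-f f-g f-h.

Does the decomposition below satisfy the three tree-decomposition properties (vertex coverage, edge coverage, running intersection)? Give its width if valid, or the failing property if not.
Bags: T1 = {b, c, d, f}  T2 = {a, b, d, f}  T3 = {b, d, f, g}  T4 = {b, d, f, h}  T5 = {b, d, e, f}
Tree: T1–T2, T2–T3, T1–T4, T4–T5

Checking the three conditions: (i) the bags cover all of {a, b, c, d, e, f, g, h}; (ii) for each edge, some bag contains both endpoints; (iii) the bags containing any fixed vertex form a subtree. All hold, so the decomposition is valid with width 4 − 1 = 3.

Yes; width 3.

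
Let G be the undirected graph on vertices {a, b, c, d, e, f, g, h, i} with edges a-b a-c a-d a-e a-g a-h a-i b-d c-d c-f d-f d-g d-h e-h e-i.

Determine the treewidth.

A width-2 tree decomposition is:
Bags: B1 = {a, d, h}  B2 = {a, e, h}  B3 = {a, e, i}  B4 = {a, b, d}  B5 = {a, c, d}  B6 = {a, d, g}  B7 = {c, d, f}
Tree: B1–B2, B2–B3, B1–B4, B4–B5, B5–B6, B5–B7
Each bag holds 3 vertices, so the decomposition has width 2, which upper-bounds the treewidth. For the lower bound, the 3 vertices {a, d, g} are pairwise adjacent, and any tree decomposition puts a clique entirely inside one bag — forcing width ≥ 2. Therefore the treewidth is 2.

2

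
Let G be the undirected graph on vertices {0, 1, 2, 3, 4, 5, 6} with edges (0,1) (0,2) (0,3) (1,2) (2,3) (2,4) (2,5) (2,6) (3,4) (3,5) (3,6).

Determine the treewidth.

A width-2 tree decomposition is:
Bags: B1 = {2, 3, 4}  B2 = {2, 3, 5}  B3 = {0, 2, 3}  B4 = {0, 1, 2}  B5 = {2, 3, 6}
Tree: B1–B2, B1–B3, B3–B4, B3–B5
Every bag has size at most 3, so the width is 3 − 1 = 2 and tw(G) ≤ 2. Conversely, {0, 1, 2} is a clique of size 3, and the vertices of any clique must share a bag in every tree decomposition; so some bag has ≥ 3 vertices and tw(G) ≥ 2. Combining the bounds, tw(G) = 2.

2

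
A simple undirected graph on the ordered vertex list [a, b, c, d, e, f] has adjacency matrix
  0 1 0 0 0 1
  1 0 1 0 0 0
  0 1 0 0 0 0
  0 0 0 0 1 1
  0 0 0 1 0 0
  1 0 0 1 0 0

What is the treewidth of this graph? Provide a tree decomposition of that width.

The largest bag has 2 vertices, giving width 1; this decomposition certifies tw(G) ≤ 1. Any graph with an edge has treewidth ≥ 1, and G has the edge e–d. Hence tw(G) = 1 exactly.

Treewidth 1.
Bags: B1 = {d, e}  B2 = {d, f}  B3 = {a, f}  B4 = {a, b}  B5 = {b, c}
Tree: B1–B2, B2–B3, B3–B4, B4–B5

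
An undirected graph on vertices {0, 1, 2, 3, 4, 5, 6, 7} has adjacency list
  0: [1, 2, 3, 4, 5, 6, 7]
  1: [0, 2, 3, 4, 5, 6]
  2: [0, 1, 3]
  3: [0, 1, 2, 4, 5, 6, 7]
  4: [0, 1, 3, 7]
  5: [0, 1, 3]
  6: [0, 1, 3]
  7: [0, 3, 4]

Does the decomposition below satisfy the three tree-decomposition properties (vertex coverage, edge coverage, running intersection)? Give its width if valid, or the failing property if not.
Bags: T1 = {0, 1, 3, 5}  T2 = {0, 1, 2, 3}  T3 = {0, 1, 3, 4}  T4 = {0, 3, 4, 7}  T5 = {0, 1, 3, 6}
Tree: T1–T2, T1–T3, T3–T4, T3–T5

Yes; width 3.

Vertex coverage: the bags together contain {0, 1, 2, 3, 4, 5, 6, 7}, the full vertex set. Edge coverage: each edge of G has both endpoints in at least one bag. Running intersection: for every vertex, the bags containing it form a connected subtree. All three properties hold, so this is a valid tree decomposition of width max|bag| − 1 = 3, and hence tw(G) ≤ 3.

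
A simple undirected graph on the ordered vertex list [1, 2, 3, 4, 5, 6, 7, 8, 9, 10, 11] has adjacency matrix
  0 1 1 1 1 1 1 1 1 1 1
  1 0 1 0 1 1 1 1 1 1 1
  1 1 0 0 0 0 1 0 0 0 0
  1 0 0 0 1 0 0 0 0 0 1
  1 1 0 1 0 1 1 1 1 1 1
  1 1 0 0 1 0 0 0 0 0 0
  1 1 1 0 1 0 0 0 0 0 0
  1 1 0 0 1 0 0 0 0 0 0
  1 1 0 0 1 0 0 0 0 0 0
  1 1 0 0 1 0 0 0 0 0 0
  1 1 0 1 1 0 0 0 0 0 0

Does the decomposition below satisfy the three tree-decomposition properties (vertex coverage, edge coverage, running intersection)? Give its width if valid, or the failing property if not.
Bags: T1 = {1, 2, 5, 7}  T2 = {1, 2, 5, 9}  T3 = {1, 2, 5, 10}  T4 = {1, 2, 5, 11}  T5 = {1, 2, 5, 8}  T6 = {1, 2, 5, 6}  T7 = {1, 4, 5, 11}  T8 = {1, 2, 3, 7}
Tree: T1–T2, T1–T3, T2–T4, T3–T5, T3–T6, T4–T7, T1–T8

Every vertex of G appears in some bag (union = {1, 2, 3, 4, 5, 6, 7, 8, 9, 10, 11}); every edge is covered by a bag; and for each vertex v the set of bags containing v is connected in the bag tree. The decomposition is therefore valid. The largest bag has 4 vertices, so the width is 3.

Yes; width 3.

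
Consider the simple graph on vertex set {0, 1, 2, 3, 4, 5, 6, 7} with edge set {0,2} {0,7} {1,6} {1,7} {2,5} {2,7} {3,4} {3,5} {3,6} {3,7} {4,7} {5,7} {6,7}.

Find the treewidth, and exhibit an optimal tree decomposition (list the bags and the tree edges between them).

Each bag holds 3 vertices, so the decomposition has width 2, which upper-bounds the treewidth. For the lower bound, the 3 vertices {0, 2, 7} are pairwise adjacent, and any tree decomposition puts a clique entirely inside one bag — forcing width ≥ 2. Hence tw(G) = 2 exactly.

Treewidth 2.
One such decomposition:
Bags: B1 = {3, 5, 7}  B2 = {3, 6, 7}  B3 = {2, 5, 7}  B4 = {3, 4, 7}  B5 = {0, 2, 7}  B6 = {1, 6, 7}
Tree: B1–B2, B1–B3, B1–B4, B3–B5, B2–B6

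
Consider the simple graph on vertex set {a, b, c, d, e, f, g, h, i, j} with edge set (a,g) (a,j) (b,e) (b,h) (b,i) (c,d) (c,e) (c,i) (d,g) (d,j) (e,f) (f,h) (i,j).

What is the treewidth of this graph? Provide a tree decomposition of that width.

Every bag has size at most 3, so the width is 3 − 1 = 2 and tw(G) ≤ 2. The edges f–h–b–e–f form a cycle, so G is not a tree and its treewidth is at least 2. The upper and lower bounds meet at 2, so that is the treewidth.

Treewidth 2.
One such decomposition:
Bags: B1 = {e, f, h}  B2 = {b, e, h}  B3 = {b, c, e}  B4 = {b, c, i}  B5 = {c, d, i}  B6 = {d, i, j}  B7 = {d, g, j}  B8 = {a, g, j}
Tree: B1–B2, B2–B3, B3–B4, B4–B5, B5–B6, B6–B7, B7–B8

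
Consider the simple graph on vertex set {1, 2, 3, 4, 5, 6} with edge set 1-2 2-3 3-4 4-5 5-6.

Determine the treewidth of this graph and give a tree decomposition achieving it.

Each bag holds 2 vertices, so the decomposition has width 1, which upper-bounds the treewidth. Since G has at least one edge (e.g. 1–2), it is not an edgeless graph, so tw(G) ≥ 1. Hence tw(G) = 1 exactly.

Treewidth 1.
One such decomposition:
Bags: B1 = {1, 2}  B2 = {2, 3}  B3 = {3, 4}  B4 = {4, 5}  B5 = {5, 6}
Tree: B1–B2, B2–B3, B3–B4, B4–B5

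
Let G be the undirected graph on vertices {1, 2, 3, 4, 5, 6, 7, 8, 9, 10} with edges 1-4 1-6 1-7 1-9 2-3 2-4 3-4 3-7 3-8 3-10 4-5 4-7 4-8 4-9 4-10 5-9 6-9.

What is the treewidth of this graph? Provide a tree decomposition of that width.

Each bag holds 3 vertices, so the decomposition has width 2, which upper-bounds the treewidth. On the other hand G contains the 3-clique {1, 4, 9}. A clique must lie in a single bag of any decomposition, so no decomposition can have width below 2. Combining the bounds, tw(G) = 2.

Treewidth 2.
Bags: B1 = {1, 4, 7}  B2 = {3, 4, 7}  B3 = {1, 4, 9}  B4 = {2, 3, 4}  B5 = {3, 4, 10}  B6 = {4, 5, 9}  B7 = {1, 6, 9}  B8 = {3, 4, 8}
Tree: B1–B2, B1–B3, B2–B4, B2–B5, B3–B6, B3–B7, B2–B8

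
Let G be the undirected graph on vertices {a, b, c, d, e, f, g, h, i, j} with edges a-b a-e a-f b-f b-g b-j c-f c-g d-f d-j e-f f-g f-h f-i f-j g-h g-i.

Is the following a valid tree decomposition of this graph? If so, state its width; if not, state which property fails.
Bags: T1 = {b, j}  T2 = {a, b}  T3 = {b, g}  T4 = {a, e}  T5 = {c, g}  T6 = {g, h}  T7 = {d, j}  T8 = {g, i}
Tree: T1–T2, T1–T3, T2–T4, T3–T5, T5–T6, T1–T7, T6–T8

No — vertex f appears in no bag.

A tree decomposition must satisfy three properties: every vertex lies in some bag; for every edge, both endpoints lie together in some bag; and for every vertex, the bags containing it form a connected subtree. Here vertex f appears in no bag, so the decomposition is invalid.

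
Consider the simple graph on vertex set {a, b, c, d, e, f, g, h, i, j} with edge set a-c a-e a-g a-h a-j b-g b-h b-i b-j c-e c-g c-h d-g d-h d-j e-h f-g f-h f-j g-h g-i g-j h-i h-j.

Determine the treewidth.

A width-3 tree decomposition is:
Bags: B1 = {a, g, h, j}  B2 = {a, c, g, h}  B3 = {d, g, h, j}  B4 = {f, g, h, j}  B5 = {b, g, h, j}  B6 = {b, g, h, i}  B7 = {a, c, e, h}
Tree: B1–B2, B1–B3, B3–B4, B1–B5, B5–B6, B2–B7
Every bag has size at most 4, so the width is 4 − 1 = 3 and tw(G) ≤ 3. For the lower bound, the 4 vertices {d, g, h, j} are pairwise adjacent, and any tree decomposition puts a clique entirely inside one bag — forcing width ≥ 3. Combining the bounds, tw(G) = 3.

3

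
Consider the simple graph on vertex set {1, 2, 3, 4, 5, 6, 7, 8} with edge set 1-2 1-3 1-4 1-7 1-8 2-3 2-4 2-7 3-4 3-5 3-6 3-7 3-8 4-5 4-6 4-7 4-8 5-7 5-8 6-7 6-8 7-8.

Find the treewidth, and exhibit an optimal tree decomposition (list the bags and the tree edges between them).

Treewidth 4.
One optimal decomposition is:
Bags: B1 = {1, 2, 3, 4, 7}  B2 = {1, 3, 4, 7, 8}  B3 = {3, 4, 5, 7, 8}  B4 = {3, 4, 6, 7, 8}
Tree: B1–B2, B2–B3, B2–B4

Each bag holds 5 vertices, so the decomposition has width 4, which upper-bounds the treewidth. On the other hand G contains the 5-clique {1, 3, 4, 7, 8}. A clique must lie in a single bag of any decomposition, so no decomposition can have width below 4. Hence tw(G) = 4 exactly.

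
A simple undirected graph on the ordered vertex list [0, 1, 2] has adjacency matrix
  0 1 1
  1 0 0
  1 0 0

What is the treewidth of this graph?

A width-1 tree decomposition is:
Bags: B1 = {0, 2}  B2 = {0, 1}
Tree: B1–B2
Every bag has size at most 2, so the width is 2 − 1 = 1 and tw(G) ≤ 1. Any graph with an edge has treewidth ≥ 1, and G has the edge 0–2. Hence tw(G) = 1 exactly.

1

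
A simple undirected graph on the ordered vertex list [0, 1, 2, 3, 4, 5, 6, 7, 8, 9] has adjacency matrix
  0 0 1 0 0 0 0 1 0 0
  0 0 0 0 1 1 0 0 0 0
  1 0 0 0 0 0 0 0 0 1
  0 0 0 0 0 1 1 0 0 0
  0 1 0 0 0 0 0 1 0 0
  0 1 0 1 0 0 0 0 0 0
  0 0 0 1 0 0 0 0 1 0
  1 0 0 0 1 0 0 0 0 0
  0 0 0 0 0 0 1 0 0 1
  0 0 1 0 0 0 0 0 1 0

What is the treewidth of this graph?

A width-2 tree decomposition is:
Bags: B1 = {0, 2, 7}  B2 = {2, 4, 7}  B3 = {1, 2, 4}  B4 = {1, 2, 5}  B5 = {2, 3, 5}  B6 = {2, 3, 6}  B7 = {2, 6, 8}  B8 = {2, 8, 9}
Tree: B1–B2, B2–B3, B3–B4, B4–B5, B5–B6, B6–B7, B7–B8
The largest bag has 3 vertices, giving width 2; this decomposition certifies tw(G) ≤ 2. Since 2–0–7–4–1–5–3–6–8–9–2 is a cycle in G, G is not acyclic. Forests are exactly the graphs of treewidth ≤ 1, so tw(G) ≥ 2. Combining the bounds, tw(G) = 2.

2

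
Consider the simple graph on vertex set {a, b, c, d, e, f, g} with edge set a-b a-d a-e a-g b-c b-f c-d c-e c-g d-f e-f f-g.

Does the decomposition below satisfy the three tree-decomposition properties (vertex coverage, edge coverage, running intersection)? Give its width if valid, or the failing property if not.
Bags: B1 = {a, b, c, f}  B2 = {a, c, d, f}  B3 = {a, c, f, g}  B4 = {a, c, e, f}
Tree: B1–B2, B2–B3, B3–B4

Yes; width 3.

Every vertex of G appears in some bag (union = {a, b, c, d, e, f, g}); every edge is covered by a bag; and for each vertex v the set of bags containing v is connected in the bag tree. The decomposition is therefore valid. The largest bag has 4 vertices, so the width is 3.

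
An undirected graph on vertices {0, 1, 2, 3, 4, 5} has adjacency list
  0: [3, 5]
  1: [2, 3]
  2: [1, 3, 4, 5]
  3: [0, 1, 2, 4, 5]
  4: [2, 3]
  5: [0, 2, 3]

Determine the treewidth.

2

A width-2 tree decomposition is:
Bags: B1 = {2, 3, 5}  B2 = {1, 2, 3}  B3 = {0, 3, 5}  B4 = {2, 3, 4}
Tree: B1–B2, B1–B3, B2–B4
Each bag holds 3 vertices, so the decomposition has width 2, which upper-bounds the treewidth. On the other hand G contains the 3-clique {0, 3, 5}. A clique must lie in a single bag of any decomposition, so no decomposition can have width below 2. Hence tw(G) = 2 exactly.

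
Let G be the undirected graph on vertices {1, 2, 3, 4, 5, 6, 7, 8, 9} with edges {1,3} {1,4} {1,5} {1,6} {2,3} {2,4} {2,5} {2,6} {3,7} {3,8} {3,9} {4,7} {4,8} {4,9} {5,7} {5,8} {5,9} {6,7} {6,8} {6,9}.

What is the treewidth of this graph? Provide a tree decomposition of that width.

Every bag has size at most 5, so the width is 5 − 1 = 4 and tw(G) ≤ 4. For the lower bound: the 5 vertex sets {4,8}, {5,9}, {1,6}, {3}, {2} are disjoint, each induces a connected subgraph, and every pair is joined by at least one edge of G. Contracting each set to a single vertex therefore yields K_{5} as a minor, and since treewidth is minor-monotone, tw(G) ≥ tw(K_{5}) = 4. Therefore the treewidth is 4.

Treewidth 4.
One optimal decomposition is:
Bags: B1 = {3, 4, 5, 6, 8}  B2 = {3, 4, 5, 6, 9}  B3 = {1, 3, 4, 5, 6}  B4 = {2, 3, 4, 5, 6}  B5 = {3, 4, 5, 6, 7}
Tree: B1–B2, B2–B3, B3–B4, B4–B5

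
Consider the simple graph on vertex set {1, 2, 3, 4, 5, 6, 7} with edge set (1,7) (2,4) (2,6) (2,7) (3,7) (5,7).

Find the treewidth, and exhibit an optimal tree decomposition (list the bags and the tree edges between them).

Each bag holds 2 vertices, so the decomposition has width 1, which upper-bounds the treewidth. Any graph with an edge has treewidth ≥ 1, and G has the edge 2–7. Combining the bounds, tw(G) = 1.

Treewidth 1.
Bags: B1 = {2, 7}  B2 = {1, 7}  B3 = {5, 7}  B4 = {2, 6}  B5 = {2, 4}  B6 = {3, 7}
Tree: B1–B2, B1–B3, B1–B4, B1–B5, B3–B6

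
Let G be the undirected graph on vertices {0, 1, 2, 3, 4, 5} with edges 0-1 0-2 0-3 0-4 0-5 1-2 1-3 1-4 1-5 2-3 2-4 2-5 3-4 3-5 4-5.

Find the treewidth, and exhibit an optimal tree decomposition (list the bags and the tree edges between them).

A single bag containing all 6 vertices is trivially a valid decomposition of width 5. On the other hand G contains the 6-clique {0, 1, 2, 3, 4, 5}. A clique must lie in a single bag of any decomposition, so no decomposition can have width below 5. Therefore the treewidth is 5.

Treewidth 5.
One optimal decomposition is:
Bags: B1 = {0, 1, 2, 3, 4, 5}
Tree: (single bag)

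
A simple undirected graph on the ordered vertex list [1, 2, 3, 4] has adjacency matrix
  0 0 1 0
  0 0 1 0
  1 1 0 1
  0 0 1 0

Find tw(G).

A width-1 tree decomposition is:
Bags: B1 = {3, 4}  B2 = {1, 3}  B3 = {2, 3}
Tree: B1–B2, B1–B3
Each bag holds 2 vertices, so the decomposition has width 1, which upper-bounds the treewidth. Any graph with an edge has treewidth ≥ 1, and G has the edge 4–3. The upper and lower bounds meet at 1, so that is the treewidth.

1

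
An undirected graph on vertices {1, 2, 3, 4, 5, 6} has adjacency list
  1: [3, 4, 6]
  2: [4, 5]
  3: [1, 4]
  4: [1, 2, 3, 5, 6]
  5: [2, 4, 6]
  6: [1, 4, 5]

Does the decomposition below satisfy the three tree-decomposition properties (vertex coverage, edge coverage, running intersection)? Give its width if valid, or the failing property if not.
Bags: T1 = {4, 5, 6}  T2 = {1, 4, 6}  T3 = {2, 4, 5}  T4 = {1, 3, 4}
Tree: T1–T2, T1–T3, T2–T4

Yes; width 2.

Every vertex of G appears in some bag (union = {1, 2, 3, 4, 5, 6}); every edge is covered by a bag; and for each vertex v the set of bags containing v is connected in the bag tree. The decomposition is therefore valid. The largest bag has 3 vertices, so the width is 2.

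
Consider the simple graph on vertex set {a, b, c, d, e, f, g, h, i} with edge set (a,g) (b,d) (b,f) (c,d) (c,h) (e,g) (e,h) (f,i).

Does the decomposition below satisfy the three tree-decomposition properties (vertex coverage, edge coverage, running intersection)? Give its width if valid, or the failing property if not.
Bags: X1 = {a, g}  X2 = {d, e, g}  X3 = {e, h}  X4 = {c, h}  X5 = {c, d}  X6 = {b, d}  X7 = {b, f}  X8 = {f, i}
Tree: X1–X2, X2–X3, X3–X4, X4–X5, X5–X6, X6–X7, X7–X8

A tree decomposition must satisfy three properties: every vertex lies in some bag; for every edge, both endpoints lie together in some bag; and for every vertex, the bags containing it form a connected subtree. Here bags containing vertex d are not connected in the tree, so the decomposition is invalid.

No — bags containing vertex d are not connected in the tree.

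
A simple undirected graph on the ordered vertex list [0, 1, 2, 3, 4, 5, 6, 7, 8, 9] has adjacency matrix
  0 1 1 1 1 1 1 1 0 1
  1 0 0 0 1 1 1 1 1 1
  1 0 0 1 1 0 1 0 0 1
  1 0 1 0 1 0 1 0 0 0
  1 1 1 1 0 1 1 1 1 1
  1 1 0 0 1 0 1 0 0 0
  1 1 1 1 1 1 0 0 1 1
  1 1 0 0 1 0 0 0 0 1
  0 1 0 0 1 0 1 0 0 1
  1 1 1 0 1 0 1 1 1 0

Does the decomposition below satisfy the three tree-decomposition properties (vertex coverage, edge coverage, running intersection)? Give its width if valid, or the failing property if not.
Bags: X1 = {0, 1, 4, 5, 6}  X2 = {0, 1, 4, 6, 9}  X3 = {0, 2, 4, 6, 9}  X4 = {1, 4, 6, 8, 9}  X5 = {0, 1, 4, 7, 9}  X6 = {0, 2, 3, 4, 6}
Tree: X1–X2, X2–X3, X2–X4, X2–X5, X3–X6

Every vertex of G appears in some bag (union = {0, 1, 2, 3, 4, 5, 6, 7, 8, 9}); every edge is covered by a bag; and for each vertex v the set of bags containing v is connected in the bag tree. The decomposition is therefore valid. The largest bag has 5 vertices, so the width is 4.

Yes; width 4.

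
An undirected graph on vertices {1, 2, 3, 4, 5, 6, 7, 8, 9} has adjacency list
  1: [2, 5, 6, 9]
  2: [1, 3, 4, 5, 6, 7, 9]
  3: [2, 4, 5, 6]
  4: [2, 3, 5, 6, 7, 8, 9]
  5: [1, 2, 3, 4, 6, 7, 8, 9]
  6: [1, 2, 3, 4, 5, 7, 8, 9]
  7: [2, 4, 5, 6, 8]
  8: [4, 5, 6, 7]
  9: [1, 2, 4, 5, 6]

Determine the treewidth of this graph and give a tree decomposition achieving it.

Each bag holds 5 vertices, so the decomposition has width 4, which upper-bounds the treewidth. On the other hand G contains the 5-clique {4, 5, 6, 7, 8}. A clique must lie in a single bag of any decomposition, so no decomposition can have width below 4. The upper and lower bounds meet at 4, so that is the treewidth.

Treewidth 4.
Bags: B1 = {2, 4, 5, 6, 9}  B2 = {1, 2, 5, 6, 9}  B3 = {2, 3, 4, 5, 6}  B4 = {2, 4, 5, 6, 7}  B5 = {4, 5, 6, 7, 8}
Tree: B1–B2, B1–B3, B3–B4, B4–B5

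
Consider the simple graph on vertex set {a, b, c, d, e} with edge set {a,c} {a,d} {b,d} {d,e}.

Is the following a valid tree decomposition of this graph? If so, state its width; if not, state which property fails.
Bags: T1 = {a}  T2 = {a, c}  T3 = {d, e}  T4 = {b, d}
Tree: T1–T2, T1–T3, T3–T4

A tree decomposition must satisfy three properties: every vertex lies in some bag; for every edge, both endpoints lie together in some bag; and for every vertex, the bags containing it form a connected subtree. Here edge (d,a) lies in no bag, so the decomposition is invalid.

No — edge (d,a) lies in no bag.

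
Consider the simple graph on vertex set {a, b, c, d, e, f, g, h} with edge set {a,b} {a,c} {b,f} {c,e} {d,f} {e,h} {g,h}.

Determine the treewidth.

1

A width-1 tree decomposition is:
Bags: B1 = {g, h}  B2 = {e, h}  B3 = {c, e}  B4 = {a, c}  B5 = {a, b}  B6 = {b, f}  B7 = {d, f}
Tree: B1–B2, B2–B3, B3–B4, B4–B5, B5–B6, B6–B7
The largest bag has 2 vertices, giving width 1; this decomposition certifies tw(G) ≤ 1. Any graph with an edge has treewidth ≥ 1, and G has the edge g–h. Combining the bounds, tw(G) = 1.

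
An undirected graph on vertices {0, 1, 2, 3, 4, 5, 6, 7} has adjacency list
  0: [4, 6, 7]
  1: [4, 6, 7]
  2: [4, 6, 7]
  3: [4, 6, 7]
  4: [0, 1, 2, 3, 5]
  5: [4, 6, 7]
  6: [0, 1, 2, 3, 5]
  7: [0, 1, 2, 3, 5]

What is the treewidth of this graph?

A width-3 tree decomposition is:
Bags: B1 = {1, 4, 6, 7}  B2 = {0, 4, 6, 7}  B3 = {3, 4, 6, 7}  B4 = {4, 5, 6, 7}  B5 = {2, 4, 6, 7}
Tree: B1–B2, B2–B3, B3–B4, B4–B5
The largest bag has 4 vertices, giving width 3; this decomposition certifies tw(G) ≤ 3. For the lower bound: the 4 vertex sets {1,7}, {0,6}, {4}, {3} are disjoint, each induces a connected subgraph, and every pair is joined by at least one edge of G. Contracting each set to a single vertex therefore yields K_{4} as a minor, and since treewidth is minor-monotone, tw(G) ≥ tw(K_{4}) = 3. Therefore the treewidth is 3.

3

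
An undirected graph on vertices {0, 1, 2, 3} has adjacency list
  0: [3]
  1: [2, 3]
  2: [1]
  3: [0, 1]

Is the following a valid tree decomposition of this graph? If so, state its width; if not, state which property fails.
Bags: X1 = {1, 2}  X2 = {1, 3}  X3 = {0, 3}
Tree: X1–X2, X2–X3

Vertex coverage: the bags together contain {0, 1, 2, 3}, the full vertex set. Edge coverage: each edge of G has both endpoints in at least one bag. Running intersection: for every vertex, the bags containing it form a connected subtree. All three properties hold, so this is a valid tree decomposition of width max|bag| − 1 = 1, and hence tw(G) ≤ 1.

Yes; width 1.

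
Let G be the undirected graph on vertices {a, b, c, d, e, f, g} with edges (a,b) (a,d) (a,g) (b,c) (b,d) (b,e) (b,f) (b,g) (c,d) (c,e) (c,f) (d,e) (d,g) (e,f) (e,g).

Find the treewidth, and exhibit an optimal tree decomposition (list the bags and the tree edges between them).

Treewidth 3.
Bags: B1 = {b, c, d, e}  B2 = {b, c, e, f}  B3 = {b, d, e, g}  B4 = {a, b, d, g}
Tree: B1–B2, B1–B3, B3–B4

The largest bag has 4 vertices, giving width 3; this decomposition certifies tw(G) ≤ 3. On the other hand G contains the 4-clique {b, d, e, g}. A clique must lie in a single bag of any decomposition, so no decomposition can have width below 3. Hence tw(G) = 3 exactly.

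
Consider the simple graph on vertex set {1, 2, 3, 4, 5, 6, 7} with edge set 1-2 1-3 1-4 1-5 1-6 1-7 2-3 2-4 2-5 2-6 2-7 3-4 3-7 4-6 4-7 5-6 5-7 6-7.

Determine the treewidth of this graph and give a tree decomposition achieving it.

Treewidth 4.
One such decomposition:
Bags: B1 = {1, 2, 4, 6, 7}  B2 = {1, 2, 5, 6, 7}  B3 = {1, 2, 3, 4, 7}
Tree: B1–B2, B1–B3

Every bag has size at most 5, so the width is 5 − 1 = 4 and tw(G) ≤ 4. On the other hand G contains the 5-clique {1, 2, 3, 4, 7}. A clique must lie in a single bag of any decomposition, so no decomposition can have width below 4. Hence tw(G) = 4 exactly.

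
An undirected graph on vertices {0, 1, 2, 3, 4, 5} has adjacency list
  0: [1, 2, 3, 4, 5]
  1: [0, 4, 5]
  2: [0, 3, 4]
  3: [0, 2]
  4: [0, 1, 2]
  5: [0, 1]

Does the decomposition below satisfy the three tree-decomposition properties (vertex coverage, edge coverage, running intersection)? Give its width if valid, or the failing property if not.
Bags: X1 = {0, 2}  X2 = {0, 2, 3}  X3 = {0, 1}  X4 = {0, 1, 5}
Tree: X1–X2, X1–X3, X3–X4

A tree decomposition must satisfy three properties: every vertex lies in some bag; for every edge, both endpoints lie together in some bag; and for every vertex, the bags containing it form a connected subtree. Here vertex 4 appears in no bag, so the decomposition is invalid.

No — vertex 4 appears in no bag.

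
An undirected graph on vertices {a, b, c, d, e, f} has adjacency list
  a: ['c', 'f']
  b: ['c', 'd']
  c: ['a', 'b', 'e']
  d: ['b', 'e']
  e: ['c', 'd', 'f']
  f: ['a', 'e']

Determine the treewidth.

2

A width-2 tree decomposition is:
Bags: B1 = {b, d, e}  B2 = {b, c, e}  B3 = {c, e, f}  B4 = {a, c, f}
Tree: B1–B2, B2–B3, B3–B4
The largest bag has 3 vertices, giving width 2; this decomposition certifies tw(G) ≤ 2. For the lower bound, G contains the cycle d–b–c–e–d, so G is not a forest; only forests have treewidth ≤ 1, hence tw(G) ≥ 2. Therefore the treewidth is 2.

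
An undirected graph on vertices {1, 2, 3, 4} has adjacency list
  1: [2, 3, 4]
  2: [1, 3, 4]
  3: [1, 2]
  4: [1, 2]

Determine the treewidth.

A width-2 tree decomposition is:
Bags: B1 = {1, 2, 4}  B2 = {1, 2, 3}
Tree: B1–B2
Each bag holds 3 vertices, so the decomposition has width 2, which upper-bounds the treewidth. For the lower bound, the 3 vertices {1, 2, 3} are pairwise adjacent, and any tree decomposition puts a clique entirely inside one bag — forcing width ≥ 2. The upper and lower bounds meet at 2, so that is the treewidth.

2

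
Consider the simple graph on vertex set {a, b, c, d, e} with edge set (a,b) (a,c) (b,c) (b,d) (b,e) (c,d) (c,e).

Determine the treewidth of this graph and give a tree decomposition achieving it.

Every bag has size at most 3, so the width is 3 − 1 = 2 and tw(G) ≤ 2. On the other hand G contains the 3-clique {b, c, d}. A clique must lie in a single bag of any decomposition, so no decomposition can have width below 2. Combining the bounds, tw(G) = 2.

Treewidth 2.
One such decomposition:
Bags: B1 = {b, c, d}  B2 = {a, b, c}  B3 = {b, c, e}
Tree: B1–B2, B2–B3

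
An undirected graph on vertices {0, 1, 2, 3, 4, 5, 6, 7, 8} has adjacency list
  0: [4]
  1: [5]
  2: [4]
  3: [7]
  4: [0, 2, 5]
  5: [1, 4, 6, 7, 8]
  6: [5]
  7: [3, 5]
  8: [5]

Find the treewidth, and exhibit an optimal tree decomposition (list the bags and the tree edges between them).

Each bag holds 2 vertices, so the decomposition has width 1, which upper-bounds the treewidth. Any graph with an edge has treewidth ≥ 1, and G has the edge 0–4. The upper and lower bounds meet at 1, so that is the treewidth.

Treewidth 1.
Bags: B1 = {0, 4}  B2 = {4, 5}  B3 = {5, 6}  B4 = {5, 8}  B5 = {5, 7}  B6 = {2, 4}  B7 = {1, 5}  B8 = {3, 7}
Tree: B1–B2, B2–B3, B2–B4, B2–B5, B1–B6, B4–B7, B5–B8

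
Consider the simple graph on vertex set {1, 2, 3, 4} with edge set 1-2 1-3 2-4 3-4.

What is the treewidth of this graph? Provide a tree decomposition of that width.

Each bag holds 3 vertices, so the decomposition has width 2, which upper-bounds the treewidth. For the lower bound, G contains the cycle 2–4–3–1–2, so G is not a forest; only forests have treewidth ≤ 1, hence tw(G) ≥ 2. Combining the bounds, tw(G) = 2.

Treewidth 2.
One optimal decomposition is:
Bags: B1 = {2, 3, 4}  B2 = {1, 2, 3}
Tree: B1–B2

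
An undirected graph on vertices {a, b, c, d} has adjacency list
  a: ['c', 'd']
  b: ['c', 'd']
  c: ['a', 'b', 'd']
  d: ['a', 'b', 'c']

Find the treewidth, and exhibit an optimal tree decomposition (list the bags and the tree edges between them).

Treewidth 2.
One such decomposition:
Bags: B1 = {a, c, d}  B2 = {b, c, d}
Tree: B1–B2

Every bag has size at most 3, so the width is 3 − 1 = 2 and tw(G) ≤ 2. Conversely, {a, c, d} is a clique of size 3, and the vertices of any clique must share a bag in every tree decomposition; so some bag has ≥ 3 vertices and tw(G) ≥ 2. Combining the bounds, tw(G) = 2.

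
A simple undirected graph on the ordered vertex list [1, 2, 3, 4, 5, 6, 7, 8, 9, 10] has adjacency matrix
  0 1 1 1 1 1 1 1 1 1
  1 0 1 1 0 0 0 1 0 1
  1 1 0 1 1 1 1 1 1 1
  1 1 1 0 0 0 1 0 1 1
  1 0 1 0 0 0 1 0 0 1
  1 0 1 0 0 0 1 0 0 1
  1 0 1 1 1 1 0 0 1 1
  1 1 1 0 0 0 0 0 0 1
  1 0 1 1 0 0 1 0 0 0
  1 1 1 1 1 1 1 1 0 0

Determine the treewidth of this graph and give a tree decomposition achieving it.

Every bag has size at most 5, so the width is 5 − 1 = 4 and tw(G) ≤ 4. For the lower bound, the 5 vertices {1, 3, 4, 7, 9} are pairwise adjacent, and any tree decomposition puts a clique entirely inside one bag — forcing width ≥ 4. Hence tw(G) = 4 exactly.

Treewidth 4.
Bags: B1 = {1, 3, 6, 7, 10}  B2 = {1, 3, 4, 7, 10}  B3 = {1, 2, 3, 4, 10}  B4 = {1, 2, 3, 8, 10}  B5 = {1, 3, 4, 7, 9}  B6 = {1, 3, 5, 7, 10}
Tree: B1–B2, B2–B3, B3–B4, B2–B5, B1–B6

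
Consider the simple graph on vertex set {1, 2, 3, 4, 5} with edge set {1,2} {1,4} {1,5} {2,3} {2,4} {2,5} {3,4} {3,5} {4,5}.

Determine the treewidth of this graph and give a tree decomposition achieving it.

The largest bag has 4 vertices, giving width 3; this decomposition certifies tw(G) ≤ 3. Conversely, {1, 2, 4, 5} is a clique of size 4, and the vertices of any clique must share a bag in every tree decomposition; so some bag has ≥ 4 vertices and tw(G) ≥ 3. Therefore the treewidth is 3.

Treewidth 3.
Bags: B1 = {2, 3, 4, 5}  B2 = {1, 2, 4, 5}
Tree: B1–B2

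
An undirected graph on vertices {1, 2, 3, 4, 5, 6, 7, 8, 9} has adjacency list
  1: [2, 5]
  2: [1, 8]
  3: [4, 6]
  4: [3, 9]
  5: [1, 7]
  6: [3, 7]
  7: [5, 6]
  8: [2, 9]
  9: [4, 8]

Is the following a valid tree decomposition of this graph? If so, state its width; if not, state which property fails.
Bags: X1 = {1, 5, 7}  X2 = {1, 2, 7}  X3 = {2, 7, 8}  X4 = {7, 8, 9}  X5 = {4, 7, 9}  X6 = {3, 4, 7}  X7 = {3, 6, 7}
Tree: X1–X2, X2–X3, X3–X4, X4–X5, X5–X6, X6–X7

Yes; width 2.

Vertex coverage: the bags together contain {1, 2, 3, 4, 5, 6, 7, 8, 9}, the full vertex set. Edge coverage: each edge of G has both endpoints in at least one bag. Running intersection: for every vertex, the bags containing it form a connected subtree. All three properties hold, so this is a valid tree decomposition of width max|bag| − 1 = 2, and hence tw(G) ≤ 2.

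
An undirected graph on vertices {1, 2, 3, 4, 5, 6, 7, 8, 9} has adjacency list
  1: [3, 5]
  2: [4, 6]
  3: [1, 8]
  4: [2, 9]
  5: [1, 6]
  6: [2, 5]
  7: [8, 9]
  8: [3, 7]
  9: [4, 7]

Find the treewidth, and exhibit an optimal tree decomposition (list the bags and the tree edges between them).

Treewidth 2.
One optimal decomposition is:
Bags: B1 = {2, 4, 6}  B2 = {4, 5, 6}  B3 = {1, 4, 5}  B4 = {1, 3, 4}  B5 = {3, 4, 8}  B6 = {4, 7, 8}  B7 = {4, 7, 9}
Tree: B1–B2, B2–B3, B3–B4, B4–B5, B5–B6, B6–B7

Every bag has size at most 3, so the width is 3 − 1 = 2 and tw(G) ≤ 2. The edges 4–2–6–5–1–3–8–7–9–4 form a cycle, so G is not a tree and its treewidth is at least 2. Combining the bounds, tw(G) = 2.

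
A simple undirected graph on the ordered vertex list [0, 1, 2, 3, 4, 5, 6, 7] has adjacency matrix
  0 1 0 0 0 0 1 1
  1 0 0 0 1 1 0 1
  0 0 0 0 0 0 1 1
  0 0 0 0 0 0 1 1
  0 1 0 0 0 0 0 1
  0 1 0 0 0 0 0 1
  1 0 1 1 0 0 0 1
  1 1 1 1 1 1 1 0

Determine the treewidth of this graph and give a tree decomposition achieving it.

Treewidth 2.
One optimal decomposition is:
Bags: B1 = {0, 1, 7}  B2 = {0, 6, 7}  B3 = {2, 6, 7}  B4 = {1, 5, 7}  B5 = {1, 4, 7}  B6 = {3, 6, 7}
Tree: B1–B2, B2–B3, B1–B4, B4–B5, B3–B6

Every bag has size at most 3, so the width is 3 − 1 = 2 and tw(G) ≤ 2. On the other hand G contains the 3-clique {0, 1, 7}. A clique must lie in a single bag of any decomposition, so no decomposition can have width below 2. Combining the bounds, tw(G) = 2.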